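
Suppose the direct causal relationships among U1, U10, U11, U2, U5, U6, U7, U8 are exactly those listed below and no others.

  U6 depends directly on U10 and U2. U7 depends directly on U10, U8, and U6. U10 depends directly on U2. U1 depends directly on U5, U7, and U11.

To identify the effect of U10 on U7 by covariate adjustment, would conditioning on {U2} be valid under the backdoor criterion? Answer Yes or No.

Yes

Backdoor paths from U10 to U7 (paths whose first edge points into U10):
  P1: U10 <- U2 -> U6 -> U7
Condition 1 (no descendant of U10 in the set): holds — descendants of U10 are {U1, U6, U7}; none are in {U2}.
Condition 2 (every backdoor path blocked by {U2}):
  P1: blocked at fork node U2 ∈ conditioning set.
{U2} satisfies the backdoor criterion.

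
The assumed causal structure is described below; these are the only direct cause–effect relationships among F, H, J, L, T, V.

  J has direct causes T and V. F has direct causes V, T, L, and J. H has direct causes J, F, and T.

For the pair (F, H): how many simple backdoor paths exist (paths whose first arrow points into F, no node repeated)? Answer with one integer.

A backdoor path from F to H is any simple undirected path whose first edge points into F (i.e. leaves F via a parent).
Parents of F: {J, L, T, V}.
Enumerating:
  P1: F <- T -> J -> H
  P2: F <- T -> H
  P3: F <- V -> J <- T -> H
  P4: F <- V -> J -> H
  P5: F <- J <- T -> H
  P6: F <- J -> H
That exhausts the simple backdoor paths. Count: 6.

6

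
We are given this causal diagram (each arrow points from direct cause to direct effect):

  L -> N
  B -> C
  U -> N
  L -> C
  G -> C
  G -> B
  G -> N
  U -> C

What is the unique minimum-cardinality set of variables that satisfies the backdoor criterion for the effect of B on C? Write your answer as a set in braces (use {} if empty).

{G}

Variables eligible for adjustment (non-descendants of B, excluding B and C): {G, L, N, U}.
Backdoor paths from B to C:
  P1: B <- G -> N <- U -> C
  P2: B <- G -> N <- L -> C
  P3: B <- G -> C
The empty set is not sufficient: P3 (B <- G -> C) has no collider blocking it and no conditioned non-collider, so it is open.
Try {G}:
  P1: blocked at fork node G ∈ conditioning set.
  P2: blocked at fork node G ∈ conditioning set.
  P3: blocked at fork node G ∈ conditioning set.
{G} contains no descendant of B and blocks every backdoor path.
No other singleton works — e.g. {U} leaves P3 open — so {G} is the unique smallest valid adjustment set.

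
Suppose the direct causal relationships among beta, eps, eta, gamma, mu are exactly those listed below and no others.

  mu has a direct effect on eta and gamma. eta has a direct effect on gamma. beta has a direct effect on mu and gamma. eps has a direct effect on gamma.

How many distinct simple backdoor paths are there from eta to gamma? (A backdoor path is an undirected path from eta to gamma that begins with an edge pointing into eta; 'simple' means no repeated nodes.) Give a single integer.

2

A backdoor path from eta to gamma is any simple undirected path whose first edge points into eta (i.e. leaves eta via a parent).
Parents of eta: {mu}.
Enumerating:
  P1: eta <- mu <- beta -> gamma
  P2: eta <- mu -> gamma
That exhausts the simple backdoor paths. Count: 2.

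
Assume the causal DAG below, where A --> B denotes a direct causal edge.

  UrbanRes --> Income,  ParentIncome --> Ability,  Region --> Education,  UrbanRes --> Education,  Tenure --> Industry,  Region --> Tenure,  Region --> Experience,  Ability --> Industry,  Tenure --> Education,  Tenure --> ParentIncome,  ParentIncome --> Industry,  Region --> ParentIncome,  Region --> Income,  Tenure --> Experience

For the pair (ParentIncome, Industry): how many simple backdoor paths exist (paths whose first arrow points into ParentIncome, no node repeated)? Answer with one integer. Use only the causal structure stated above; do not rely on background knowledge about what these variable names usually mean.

A backdoor path from ParentIncome to Industry is any simple undirected path whose first edge points into ParentIncome (i.e. leaves ParentIncome via a parent).
Parents of ParentIncome: {Region, Tenure}.
Enumerating:
  P1: ParentIncome <- Region -> Tenure -> Industry
  P2: ParentIncome <- Region -> Experience <- Tenure -> Industry
  P3: ParentIncome <- Region -> Income <- UrbanRes -> Education <- Tenure -> Industry
  P4: ParentIncome <- Region -> Education <- Tenure -> Industry
  P5: ParentIncome <- Tenure -> Industry
That exhausts the simple backdoor paths. Count: 5.

5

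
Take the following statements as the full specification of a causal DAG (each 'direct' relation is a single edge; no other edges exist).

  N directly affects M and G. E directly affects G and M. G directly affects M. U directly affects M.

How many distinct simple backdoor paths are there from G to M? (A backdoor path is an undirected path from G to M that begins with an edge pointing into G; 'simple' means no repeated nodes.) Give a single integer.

A backdoor path from G to M is any simple undirected path whose first edge points into G (i.e. leaves G via a parent).
Parents of G: {E, N}.
Enumerating:
  P1: G <- E -> M
  P2: G <- N -> M
That exhausts the simple backdoor paths. Count: 2.

2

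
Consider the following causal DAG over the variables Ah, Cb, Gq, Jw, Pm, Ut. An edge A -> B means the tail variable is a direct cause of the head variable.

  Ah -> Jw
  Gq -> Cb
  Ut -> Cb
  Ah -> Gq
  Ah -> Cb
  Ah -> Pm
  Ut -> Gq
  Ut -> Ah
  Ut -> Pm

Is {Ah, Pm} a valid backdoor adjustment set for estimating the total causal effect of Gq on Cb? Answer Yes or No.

Backdoor paths from Gq to Cb (paths whose first edge points into Gq):
  P1: Gq <- Ut -> Ah -> Cb
  P2: Gq <- Ut -> Pm <- Ah -> Cb
  P3: Gq <- Ut -> Cb
  P4: Gq <- Ah <- Ut -> Cb
  P5: Gq <- Ah -> Pm <- Ut -> Cb
  P6: Gq <- Ah -> Cb
Condition 1 (no descendant of Gq in the set): holds — descendants of Gq are {Cb}; none are in {Ah, Pm}.
Condition 2 (every backdoor path blocked by {Ah, Pm}):
  P1: blocked at chain node Ah ∈ conditioning set.
  P2: blocked at fork node Ah ∈ conditioning set.
  P3: open — no interior node is in the conditioning set.
  P4: blocked at chain node Ah ∈ conditioning set.
  P5: blocked at fork node Ah ∈ conditioning set.
  P6: blocked at fork node Ah ∈ conditioning set.
{Ah, Pm} does not satisfy the backdoor criterion.

No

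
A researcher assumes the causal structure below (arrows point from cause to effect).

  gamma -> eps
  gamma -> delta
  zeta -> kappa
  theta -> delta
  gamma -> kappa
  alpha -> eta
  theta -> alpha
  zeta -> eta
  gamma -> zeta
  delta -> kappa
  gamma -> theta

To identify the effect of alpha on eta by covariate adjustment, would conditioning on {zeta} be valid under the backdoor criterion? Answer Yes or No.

Yes

Backdoor paths from alpha to eta (paths whose first edge points into alpha):
  P1: alpha <- theta <- gamma -> delta -> kappa <- zeta -> eta
  P2: alpha <- theta <- gamma -> zeta -> eta
  P3: alpha <- theta <- gamma -> kappa <- zeta -> eta
  P4: alpha <- theta -> delta <- gamma -> zeta -> eta
  P5: alpha <- theta -> delta <- gamma -> kappa <- zeta -> eta
  P6: alpha <- theta -> delta -> kappa <- gamma -> zeta -> eta
  P7: alpha <- theta -> delta -> kappa <- zeta -> eta
Condition 1 (no descendant of alpha in the set): holds — descendants of alpha are {eta}; none are in {zeta}.
Condition 2 (every backdoor path blocked by {zeta}):
  P1: blocked at collider kappa (neither it nor any descendant is in the conditioning set).
  P2: blocked at chain node zeta ∈ conditioning set.
  P3: blocked at collider kappa (neither it nor any descendant is in the conditioning set).
  P4: blocked at collider delta (neither it nor any descendant is in the conditioning set).
  P5: blocked at collider delta (neither it nor any descendant is in the conditioning set).
  P6: blocked at collider kappa (neither it nor any descendant is in the conditioning set).
  P7: blocked at collider kappa (neither it nor any descendant is in the conditioning set).
{zeta} satisfies the backdoor criterion.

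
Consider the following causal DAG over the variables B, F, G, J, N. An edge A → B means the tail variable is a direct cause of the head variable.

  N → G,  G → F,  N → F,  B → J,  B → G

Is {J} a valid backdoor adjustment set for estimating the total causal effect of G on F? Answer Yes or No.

Backdoor paths from G to F (paths whose first edge points into G):
  P1: G <- N -> F
Condition 1 (no descendant of G in the set): holds — descendants of G are {F}; none are in {J}.
Condition 2 (every backdoor path blocked by {J}):
  P1: open — no interior node is in the conditioning set.
{J} does not satisfy the backdoor criterion.

No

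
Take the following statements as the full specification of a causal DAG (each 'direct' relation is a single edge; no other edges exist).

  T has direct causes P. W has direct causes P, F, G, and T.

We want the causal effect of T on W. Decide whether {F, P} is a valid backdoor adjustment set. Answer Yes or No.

Backdoor paths from T to W (paths whose first edge points into T):
  P1: T <- P -> W
Condition 1 (no descendant of T in the set): holds — descendants of T are {W}; none are in {F, P}.
Condition 2 (every backdoor path blocked by {F, P}):
  P1: blocked at fork node P ∈ conditioning set.
{F, P} satisfies the backdoor criterion.

Yes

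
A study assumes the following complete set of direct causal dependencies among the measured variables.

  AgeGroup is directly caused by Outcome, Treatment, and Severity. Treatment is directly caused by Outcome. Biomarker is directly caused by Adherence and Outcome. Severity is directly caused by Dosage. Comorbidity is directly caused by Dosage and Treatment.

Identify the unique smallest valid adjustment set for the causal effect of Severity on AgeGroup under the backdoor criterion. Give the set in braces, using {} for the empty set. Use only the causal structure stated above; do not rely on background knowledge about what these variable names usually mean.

{}

Variables eligible for adjustment (non-descendants of Severity, excluding Severity and AgeGroup): {Adherence, Biomarker, Comorbidity, Dosage, Outcome, Treatment}.
Backdoor paths from Severity to AgeGroup:
  P1: Severity <- Dosage -> Comorbidity <- Treatment <- Outcome -> AgeGroup
  P2: Severity <- Dosage -> Comorbidity <- Treatment -> AgeGroup
Each backdoor path contains an unconditioned collider, so every path is already blocked with the empty conditioning set:
  P1: blocked at collider Comorbidity (neither it nor any descendant is in the conditioning set).
  P2: blocked at collider Comorbidity (neither it nor any descendant is in the conditioning set).
The empty set is therefore the unique smallest valid set.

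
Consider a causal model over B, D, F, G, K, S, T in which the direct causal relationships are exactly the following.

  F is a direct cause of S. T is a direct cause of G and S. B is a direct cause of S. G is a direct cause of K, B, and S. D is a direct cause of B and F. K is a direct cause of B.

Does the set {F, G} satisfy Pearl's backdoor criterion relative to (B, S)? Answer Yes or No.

Yes

Backdoor paths from B to S (paths whose first edge points into B):
  P1: B <- D -> F -> S
  P2: B <- G <- T -> S
  P3: B <- G -> S
  P4: B <- K <- G <- T -> S
  P5: B <- K <- G -> S
Condition 1 (no descendant of B in the set): holds — descendants of B are {S}; none are in {F, G}.
Condition 2 (every backdoor path blocked by {F, G}):
  P1: blocked at chain node F ∈ conditioning set.
  P2: blocked at chain node G ∈ conditioning set.
  P3: blocked at fork node G ∈ conditioning set.
  P4: blocked at chain node G ∈ conditioning set.
  P5: blocked at fork node G ∈ conditioning set.
{F, G} satisfies the backdoor criterion.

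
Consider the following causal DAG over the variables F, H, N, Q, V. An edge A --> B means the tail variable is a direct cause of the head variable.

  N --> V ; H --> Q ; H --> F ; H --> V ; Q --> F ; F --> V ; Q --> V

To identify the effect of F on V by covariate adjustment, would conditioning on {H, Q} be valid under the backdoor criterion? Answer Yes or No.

Yes

Backdoor paths from F to V (paths whose first edge points into F):
  P1: F <- H -> Q -> V
  P2: F <- H -> V
  P3: F <- Q <- H -> V
  P4: F <- Q -> V
Condition 1 (no descendant of F in the set): holds — descendants of F are {V}; none are in {H, Q}.
Condition 2 (every backdoor path blocked by {H, Q}):
  P1: blocked at fork node H ∈ conditioning set.
  P2: blocked at fork node H ∈ conditioning set.
  P3: blocked at chain node Q ∈ conditioning set.
  P4: blocked at fork node Q ∈ conditioning set.
{H, Q} satisfies the backdoor criterion.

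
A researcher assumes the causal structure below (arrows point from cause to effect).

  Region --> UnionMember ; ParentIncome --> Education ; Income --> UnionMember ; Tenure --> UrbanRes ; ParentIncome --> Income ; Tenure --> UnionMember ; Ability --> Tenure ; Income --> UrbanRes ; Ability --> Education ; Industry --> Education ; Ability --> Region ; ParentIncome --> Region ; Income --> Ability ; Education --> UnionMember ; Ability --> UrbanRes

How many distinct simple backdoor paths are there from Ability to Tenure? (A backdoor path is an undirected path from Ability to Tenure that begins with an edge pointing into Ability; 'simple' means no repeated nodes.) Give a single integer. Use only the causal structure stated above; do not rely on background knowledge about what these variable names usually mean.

A backdoor path from Ability to Tenure is any simple undirected path whose first edge points into Ability (i.e. leaves Ability via a parent).
Parents of Ability: {Income}.
Enumerating:
  P1: Ability <- Income <- ParentIncome -> Region -> UnionMember <- Tenure
  P2: Ability <- Income <- ParentIncome -> Education -> UnionMember <- Tenure
  P3: Ability <- Income -> UrbanRes <- Tenure
  P4: Ability <- Income -> UnionMember <- Tenure
That exhausts the simple backdoor paths. Count: 4.

4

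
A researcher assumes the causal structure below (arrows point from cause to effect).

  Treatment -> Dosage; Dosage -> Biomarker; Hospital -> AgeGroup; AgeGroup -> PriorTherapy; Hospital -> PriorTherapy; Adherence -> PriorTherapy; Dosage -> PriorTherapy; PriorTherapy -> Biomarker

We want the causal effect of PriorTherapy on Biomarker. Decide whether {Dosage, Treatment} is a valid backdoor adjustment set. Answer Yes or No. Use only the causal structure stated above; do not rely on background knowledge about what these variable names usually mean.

Backdoor paths from PriorTherapy to Biomarker (paths whose first edge points into PriorTherapy):
  P1: PriorTherapy <- Dosage -> Biomarker
Condition 1 (no descendant of PriorTherapy in the set): holds — descendants of PriorTherapy are {Biomarker}; none are in {Dosage, Treatment}.
Condition 2 (every backdoor path blocked by {Dosage, Treatment}):
  P1: blocked at fork node Dosage ∈ conditioning set.
{Dosage, Treatment} satisfies the backdoor criterion.

Yes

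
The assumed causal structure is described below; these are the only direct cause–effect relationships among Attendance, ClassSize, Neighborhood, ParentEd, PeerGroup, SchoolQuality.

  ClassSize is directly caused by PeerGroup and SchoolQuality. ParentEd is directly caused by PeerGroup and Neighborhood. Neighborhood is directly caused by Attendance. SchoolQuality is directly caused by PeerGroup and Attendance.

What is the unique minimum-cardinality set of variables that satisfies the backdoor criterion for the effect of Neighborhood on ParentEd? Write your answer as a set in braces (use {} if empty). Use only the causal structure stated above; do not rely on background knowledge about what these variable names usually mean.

{}

Variables eligible for adjustment (non-descendants of Neighborhood, excluding Neighborhood and ParentEd): {Attendance, ClassSize, PeerGroup, SchoolQuality}.
Backdoor paths from Neighborhood to ParentEd:
  P1: Neighborhood <- Attendance -> SchoolQuality <- PeerGroup -> ParentEd
  P2: Neighborhood <- Attendance -> SchoolQuality -> ClassSize <- PeerGroup -> ParentEd
Each backdoor path contains an unconditioned collider, so every path is already blocked with the empty conditioning set:
  P1: blocked at collider SchoolQuality (neither it nor any descendant is in the conditioning set).
  P2: blocked at collider ClassSize (neither it nor any descendant is in the conditioning set).
The empty set is therefore the unique smallest valid set.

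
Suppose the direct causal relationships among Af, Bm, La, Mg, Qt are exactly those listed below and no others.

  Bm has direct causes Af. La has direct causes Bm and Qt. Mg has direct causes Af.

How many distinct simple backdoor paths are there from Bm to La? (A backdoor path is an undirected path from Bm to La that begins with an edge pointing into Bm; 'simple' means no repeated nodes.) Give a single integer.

0

A backdoor path from Bm to La is any simple undirected path whose first edge points into Bm (i.e. leaves Bm via a parent).
Parents of Bm: {Af}.
No simple path from any parent of Bm reaches La without revisiting Bm, so there are no backdoor paths.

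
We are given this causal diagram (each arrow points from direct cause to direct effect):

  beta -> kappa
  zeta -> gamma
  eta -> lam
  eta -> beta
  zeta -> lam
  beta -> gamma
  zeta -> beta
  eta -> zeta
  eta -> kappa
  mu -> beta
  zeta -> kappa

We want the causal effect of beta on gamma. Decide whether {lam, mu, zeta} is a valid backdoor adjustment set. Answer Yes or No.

Yes

Backdoor paths from beta to gamma (paths whose first edge points into beta):
  P1: beta <- eta -> zeta -> gamma
  P2: beta <- eta -> kappa <- zeta -> gamma
  P3: beta <- eta -> lam <- zeta -> gamma
  P4: beta <- zeta -> gamma
Condition 1 (no descendant of beta in the set): holds — descendants of beta are {gamma, kappa}; none are in {lam, mu, zeta}.
Condition 2 (every backdoor path blocked by {lam, mu, zeta}):
  P1: blocked at chain node zeta ∈ conditioning set.
  P2: blocked at collider kappa (neither it nor any descendant is in the conditioning set).
  P3: blocked at fork node zeta ∈ conditioning set.
  P4: blocked at fork node zeta ∈ conditioning set.
{lam, mu, zeta} satisfies the backdoor criterion.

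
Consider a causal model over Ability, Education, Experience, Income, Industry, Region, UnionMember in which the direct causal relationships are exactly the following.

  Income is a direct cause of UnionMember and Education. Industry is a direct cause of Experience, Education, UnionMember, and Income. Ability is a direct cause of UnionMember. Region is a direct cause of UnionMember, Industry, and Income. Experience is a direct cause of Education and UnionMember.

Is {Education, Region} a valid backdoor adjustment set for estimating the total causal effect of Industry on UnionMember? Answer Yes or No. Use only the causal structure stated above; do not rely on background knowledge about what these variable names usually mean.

No

Backdoor paths from Industry to UnionMember (paths whose first edge points into Industry):
  P1: Industry <- Region -> Income -> UnionMember
  P2: Industry <- Region -> Income -> Education <- Experience -> UnionMember
  P3: Industry <- Region -> UnionMember
Condition 1 (no descendant of Industry in the set): FAILS — Education is a descendant of Industry.
Condition 2 (every backdoor path blocked by {Education, Region}):
  P1: blocked at fork node Region ∈ conditioning set.
  P2: blocked at fork node Region ∈ conditioning set.
  P3: blocked at fork node Region ∈ conditioning set.
{Education, Region} does not satisfy the backdoor criterion.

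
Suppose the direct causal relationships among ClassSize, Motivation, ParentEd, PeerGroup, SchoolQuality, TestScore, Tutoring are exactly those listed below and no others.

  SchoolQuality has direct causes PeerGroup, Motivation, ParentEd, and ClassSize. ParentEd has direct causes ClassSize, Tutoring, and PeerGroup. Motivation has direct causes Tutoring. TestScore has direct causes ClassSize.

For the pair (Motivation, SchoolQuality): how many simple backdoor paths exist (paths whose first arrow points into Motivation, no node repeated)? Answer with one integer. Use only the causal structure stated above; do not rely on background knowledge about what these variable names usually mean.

3

A backdoor path from Motivation to SchoolQuality is any simple undirected path whose first edge points into Motivation (i.e. leaves Motivation via a parent).
Parents of Motivation: {Tutoring}.
Enumerating:
  P1: Motivation <- Tutoring -> ParentEd <- PeerGroup -> SchoolQuality
  P2: Motivation <- Tutoring -> ParentEd <- ClassSize -> SchoolQuality
  P3: Motivation <- Tutoring -> ParentEd -> SchoolQuality
That exhausts the simple backdoor paths. Count: 3.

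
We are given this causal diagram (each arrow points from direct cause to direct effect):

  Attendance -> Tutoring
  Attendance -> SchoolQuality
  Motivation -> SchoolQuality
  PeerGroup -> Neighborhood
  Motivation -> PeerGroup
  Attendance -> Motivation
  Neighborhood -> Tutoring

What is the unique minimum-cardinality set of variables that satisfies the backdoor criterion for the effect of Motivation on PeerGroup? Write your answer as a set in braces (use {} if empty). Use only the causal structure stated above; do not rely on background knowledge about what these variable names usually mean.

Variables eligible for adjustment (non-descendants of Motivation, excluding Motivation and PeerGroup): {Attendance}.
Backdoor paths from Motivation to PeerGroup:
  P1: Motivation <- Attendance -> Tutoring <- Neighborhood <- PeerGroup
Each backdoor path contains an unconditioned collider, so every path is already blocked with the empty conditioning set:
  P1: blocked at collider Tutoring (neither it nor any descendant is in the conditioning set).
The empty set is therefore the unique smallest valid set.

{}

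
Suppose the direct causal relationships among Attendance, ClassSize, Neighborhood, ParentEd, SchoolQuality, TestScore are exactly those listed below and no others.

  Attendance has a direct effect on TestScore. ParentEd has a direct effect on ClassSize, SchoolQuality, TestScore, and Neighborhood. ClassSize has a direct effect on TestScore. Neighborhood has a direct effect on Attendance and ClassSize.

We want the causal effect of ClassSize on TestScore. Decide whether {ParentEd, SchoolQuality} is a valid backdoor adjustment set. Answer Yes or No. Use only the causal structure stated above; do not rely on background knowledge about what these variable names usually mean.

No

Backdoor paths from ClassSize to TestScore (paths whose first edge points into ClassSize):
  P1: ClassSize <- ParentEd -> Neighborhood -> Attendance -> TestScore
  P2: ClassSize <- ParentEd -> TestScore
  P3: ClassSize <- Neighborhood <- ParentEd -> TestScore
  P4: ClassSize <- Neighborhood -> Attendance -> TestScore
Condition 1 (no descendant of ClassSize in the set): holds — descendants of ClassSize are {TestScore}; none are in {ParentEd, SchoolQuality}.
Condition 2 (every backdoor path blocked by {ParentEd, SchoolQuality}):
  P1: blocked at fork node ParentEd ∈ conditioning set.
  P2: blocked at fork node ParentEd ∈ conditioning set.
  P3: blocked at fork node ParentEd ∈ conditioning set.
  P4: open — no interior node is in the conditioning set.
{ParentEd, SchoolQuality} does not satisfy the backdoor criterion.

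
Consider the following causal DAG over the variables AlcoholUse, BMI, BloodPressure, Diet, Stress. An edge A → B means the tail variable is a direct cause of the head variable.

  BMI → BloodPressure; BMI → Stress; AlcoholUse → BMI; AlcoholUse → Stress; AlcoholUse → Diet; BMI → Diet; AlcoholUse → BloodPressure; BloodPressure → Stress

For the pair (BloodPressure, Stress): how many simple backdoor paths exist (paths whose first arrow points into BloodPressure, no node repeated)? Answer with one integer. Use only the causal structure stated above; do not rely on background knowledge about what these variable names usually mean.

6

A backdoor path from BloodPressure to Stress is any simple undirected path whose first edge points into BloodPressure (i.e. leaves BloodPressure via a parent).
Parents of BloodPressure: {AlcoholUse, BMI}.
Enumerating:
  P1: BloodPressure <- AlcoholUse -> BMI -> Stress
  P2: BloodPressure <- AlcoholUse -> Stress
  P3: BloodPressure <- AlcoholUse -> Diet <- BMI -> Stress
  P4: BloodPressure <- BMI <- AlcoholUse -> Stress
  P5: BloodPressure <- BMI -> Stress
  P6: BloodPressure <- BMI -> Diet <- AlcoholUse -> Stress
That exhausts the simple backdoor paths. Count: 6.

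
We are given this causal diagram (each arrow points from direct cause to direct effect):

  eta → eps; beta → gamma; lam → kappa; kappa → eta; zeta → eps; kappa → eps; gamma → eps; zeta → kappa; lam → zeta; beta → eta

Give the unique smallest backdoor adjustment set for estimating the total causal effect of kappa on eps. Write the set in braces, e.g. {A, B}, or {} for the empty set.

Variables eligible for adjustment (non-descendants of kappa, excluding kappa and eps): {beta, gamma, lam, zeta}.
Backdoor paths from kappa to eps:
  P1: kappa <- lam -> zeta -> eps
  P2: kappa <- zeta -> eps
The empty set is not sufficient: P1 (kappa <- lam -> zeta -> eps) has no collider blocking it and no conditioned non-collider, so it is open.
Try {zeta}:
  P1: blocked at chain node zeta ∈ conditioning set.
  P2: blocked at fork node zeta ∈ conditioning set.
{zeta} contains no descendant of kappa and blocks every backdoor path.
No other singleton works — e.g. {lam} leaves P2 open — so {zeta} is the unique smallest valid adjustment set.

{zeta}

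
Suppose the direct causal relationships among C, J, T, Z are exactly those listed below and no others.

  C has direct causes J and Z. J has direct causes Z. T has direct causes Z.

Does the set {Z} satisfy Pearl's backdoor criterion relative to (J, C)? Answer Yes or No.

Yes

Backdoor paths from J to C (paths whose first edge points into J):
  P1: J <- Z -> C
Condition 1 (no descendant of J in the set): holds — descendants of J are {C}; none are in {Z}.
Condition 2 (every backdoor path blocked by {Z}):
  P1: blocked at fork node Z ∈ conditioning set.
{Z} satisfies the backdoor criterion.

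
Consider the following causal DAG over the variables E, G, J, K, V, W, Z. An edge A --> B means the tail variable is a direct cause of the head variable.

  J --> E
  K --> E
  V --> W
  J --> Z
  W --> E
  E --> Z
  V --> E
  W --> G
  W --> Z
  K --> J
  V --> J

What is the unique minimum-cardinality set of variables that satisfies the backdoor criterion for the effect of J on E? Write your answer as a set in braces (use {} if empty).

Variables eligible for adjustment (non-descendants of J, excluding J and E): {G, K, V, W}.
Backdoor paths from J to E:
  P1: J <- V -> W -> E
  P2: J <- V -> W -> Z <- E
  P3: J <- V -> E
  P4: J <- K -> E
The empty set is not sufficient: P1 (J <- V -> W -> E) has no collider blocking it and no conditioned non-collider, so it is open.
Try {K, V}:
  P1: blocked at fork node V ∈ conditioning set.
  P2: blocked at fork node V ∈ conditioning set.
  P3: blocked at fork node V ∈ conditioning set.
  P4: blocked at fork node K ∈ conditioning set.
{K, V} contains no descendant of J and blocks every backdoor path.
Every element of {K, V} is needed (dropping K leaves P4 open; dropping V leaves P1 open), so no proper subset is valid.
Among all size-2 subsets of the eligible variables, only {K, V} blocks every backdoor path, so it is the unique smallest valid adjustment set.

{K, V}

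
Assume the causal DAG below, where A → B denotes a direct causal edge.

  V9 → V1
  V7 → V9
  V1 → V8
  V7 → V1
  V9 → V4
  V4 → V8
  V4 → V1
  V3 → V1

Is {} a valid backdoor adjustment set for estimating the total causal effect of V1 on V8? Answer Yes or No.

Backdoor paths from V1 to V8 (paths whose first edge points into V1):
  P1: V1 <- V7 -> V9 -> V4 -> V8
  P2: V1 <- V9 -> V4 -> V8
  P3: V1 <- V4 -> V8
Condition 1 (no descendant of V1 in the set): holds — descendants of V1 are {V8}; none are in {}.
Condition 2 (every backdoor path blocked by {}):
  P1: open — no interior node is in the conditioning set.
  P2: open — no interior node is in the conditioning set.
  P3: open — no interior node is in the conditioning set.
{} does not satisfy the backdoor criterion.

No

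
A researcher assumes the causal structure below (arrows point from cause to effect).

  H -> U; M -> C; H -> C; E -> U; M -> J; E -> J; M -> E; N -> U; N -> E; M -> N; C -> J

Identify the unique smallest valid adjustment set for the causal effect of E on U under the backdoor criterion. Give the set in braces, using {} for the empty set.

{N}

Variables eligible for adjustment (non-descendants of E, excluding E and U): {C, H, M, N}.
Backdoor paths from E to U:
  P1: E <- M -> N -> U
  P2: E <- M -> C <- H -> U
  P3: E <- M -> J <- C <- H -> U
  P4: E <- N <- M -> C <- H -> U
  P5: E <- N <- M -> J <- C <- H -> U
  P6: E <- N -> U
The empty set is not sufficient: P1 (E <- M -> N -> U) has no collider blocking it and no conditioned non-collider, so it is open.
Try {N}:
  P1: blocked at chain node N ∈ conditioning set.
  P2: blocked at collider C (neither it nor any descendant is in the conditioning set).
  P3: blocked at collider J (neither it nor any descendant is in the conditioning set).
  P4: blocked at chain node N ∈ conditioning set.
  P5: blocked at chain node N ∈ conditioning set.
  P6: blocked at fork node N ∈ conditioning set.
{N} contains no descendant of E and blocks every backdoor path.
No other singleton works — e.g. {M} leaves P6 open — so {N} is the unique smallest valid adjustment set.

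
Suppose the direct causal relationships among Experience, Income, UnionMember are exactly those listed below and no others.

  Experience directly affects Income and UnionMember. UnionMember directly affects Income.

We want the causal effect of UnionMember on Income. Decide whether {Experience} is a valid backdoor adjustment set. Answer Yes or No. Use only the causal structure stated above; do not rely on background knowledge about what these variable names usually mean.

Backdoor paths from UnionMember to Income (paths whose first edge points into UnionMember):
  P1: UnionMember <- Experience -> Income
Condition 1 (no descendant of UnionMember in the set): holds — descendants of UnionMember are {Income}; none are in {Experience}.
Condition 2 (every backdoor path blocked by {Experience}):
  P1: blocked at fork node Experience ∈ conditioning set.
{Experience} satisfies the backdoor criterion.

Yes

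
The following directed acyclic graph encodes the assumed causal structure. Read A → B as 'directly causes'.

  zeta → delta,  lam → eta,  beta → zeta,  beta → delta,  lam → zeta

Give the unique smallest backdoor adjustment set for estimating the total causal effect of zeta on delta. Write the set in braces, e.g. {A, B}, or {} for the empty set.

Variables eligible for adjustment (non-descendants of zeta, excluding zeta and delta): {beta, eta, lam}.
Backdoor paths from zeta to delta:
  P1: zeta <- beta -> delta
The empty set is not sufficient: P1 (zeta <- beta -> delta) has no collider blocking it and no conditioned non-collider, so it is open.
Try {beta}:
  P1: blocked at fork node beta ∈ conditioning set.
{beta} contains no descendant of zeta and blocks every backdoor path.
No other singleton works — e.g. {lam} leaves P1 open — so {beta} is the unique smallest valid adjustment set.

{beta}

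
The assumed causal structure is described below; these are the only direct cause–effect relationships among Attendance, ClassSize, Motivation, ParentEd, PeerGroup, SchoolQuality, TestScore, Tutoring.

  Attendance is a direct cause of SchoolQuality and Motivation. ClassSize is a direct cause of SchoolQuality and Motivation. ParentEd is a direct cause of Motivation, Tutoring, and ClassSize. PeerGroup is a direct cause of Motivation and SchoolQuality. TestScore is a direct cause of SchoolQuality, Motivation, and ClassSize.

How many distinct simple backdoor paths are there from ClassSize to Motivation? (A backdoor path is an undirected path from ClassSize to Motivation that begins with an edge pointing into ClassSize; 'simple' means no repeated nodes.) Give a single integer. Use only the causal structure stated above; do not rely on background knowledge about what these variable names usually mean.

A backdoor path from ClassSize to Motivation is any simple undirected path whose first edge points into ClassSize (i.e. leaves ClassSize via a parent).
Parents of ClassSize: {ParentEd, TestScore}.
Enumerating:
  P1: ClassSize <- TestScore -> Motivation
  P2: ClassSize <- TestScore -> SchoolQuality <- PeerGroup -> Motivation
  P3: ClassSize <- TestScore -> SchoolQuality <- Attendance -> Motivation
  P4: ClassSize <- ParentEd -> Motivation
That exhausts the simple backdoor paths. Count: 4.

4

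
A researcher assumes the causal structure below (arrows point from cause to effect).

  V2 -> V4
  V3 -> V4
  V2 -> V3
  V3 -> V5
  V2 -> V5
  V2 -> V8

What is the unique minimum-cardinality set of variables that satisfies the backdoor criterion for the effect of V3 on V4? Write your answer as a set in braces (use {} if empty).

Variables eligible for adjustment (non-descendants of V3, excluding V3 and V4): {V2, V8}.
Backdoor paths from V3 to V4:
  P1: V3 <- V2 -> V4
The empty set is not sufficient: P1 (V3 <- V2 -> V4) has no collider blocking it and no conditioned non-collider, so it is open.
Try {V2}:
  P1: blocked at fork node V2 ∈ conditioning set.
{V2} contains no descendant of V3 and blocks every backdoor path.
No other singleton works — e.g. {V8} leaves P1 open — so {V2} is the unique smallest valid adjustment set.

{V2}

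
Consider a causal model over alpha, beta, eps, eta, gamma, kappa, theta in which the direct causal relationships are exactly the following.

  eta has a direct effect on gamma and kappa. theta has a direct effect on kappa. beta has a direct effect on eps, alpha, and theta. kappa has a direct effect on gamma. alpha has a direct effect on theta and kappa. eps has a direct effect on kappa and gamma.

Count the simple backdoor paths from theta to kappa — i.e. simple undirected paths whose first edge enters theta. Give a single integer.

8

A backdoor path from theta to kappa is any simple undirected path whose first edge points into theta (i.e. leaves theta via a parent).
Parents of theta: {alpha, beta}.
Enumerating:
  P1: theta <- beta -> alpha -> kappa
  P2: theta <- beta -> eps -> kappa
  P3: theta <- beta -> eps -> gamma <- eta -> kappa
  P4: theta <- beta -> eps -> gamma <- kappa
  P5: theta <- alpha <- beta -> eps -> kappa
  P6: theta <- alpha <- beta -> eps -> gamma <- eta -> kappa
  P7: theta <- alpha <- beta -> eps -> gamma <- kappa
  P8: theta <- alpha -> kappa
That exhausts the simple backdoor paths. Count: 8.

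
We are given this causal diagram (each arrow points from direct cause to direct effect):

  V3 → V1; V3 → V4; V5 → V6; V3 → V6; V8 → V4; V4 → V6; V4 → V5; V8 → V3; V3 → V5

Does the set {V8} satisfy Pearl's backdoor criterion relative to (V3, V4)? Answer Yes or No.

Yes

Backdoor paths from V3 to V4 (paths whose first edge points into V3):
  P1: V3 <- V8 -> V4
Condition 1 (no descendant of V3 in the set): holds — descendants of V3 are {V1, V4, V5, V6}; none are in {V8}.
Condition 2 (every backdoor path blocked by {V8}):
  P1: blocked at fork node V8 ∈ conditioning set.
{V8} satisfies the backdoor criterion.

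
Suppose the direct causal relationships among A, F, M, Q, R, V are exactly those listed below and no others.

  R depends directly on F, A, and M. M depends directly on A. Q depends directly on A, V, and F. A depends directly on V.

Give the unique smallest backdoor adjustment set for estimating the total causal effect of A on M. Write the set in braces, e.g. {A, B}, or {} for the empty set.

{}

Variables eligible for adjustment (non-descendants of A, excluding A and M): {F, V}.
Backdoor paths from A to M:
  P1: A <- V -> Q <- F -> R <- M
Each backdoor path contains an unconditioned collider, so every path is already blocked with the empty conditioning set:
  P1: blocked at collider Q (neither it nor any descendant is in the conditioning set).
The empty set is therefore the unique smallest valid set.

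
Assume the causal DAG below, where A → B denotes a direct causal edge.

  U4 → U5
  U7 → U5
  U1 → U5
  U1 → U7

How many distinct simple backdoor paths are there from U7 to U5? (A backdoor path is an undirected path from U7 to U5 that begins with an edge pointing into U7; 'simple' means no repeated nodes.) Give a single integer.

A backdoor path from U7 to U5 is any simple undirected path whose first edge points into U7 (i.e. leaves U7 via a parent).
Parents of U7: {U1}.
Enumerating:
  P1: U7 <- U1 -> U5
That exhausts the simple backdoor paths. Count: 1.

1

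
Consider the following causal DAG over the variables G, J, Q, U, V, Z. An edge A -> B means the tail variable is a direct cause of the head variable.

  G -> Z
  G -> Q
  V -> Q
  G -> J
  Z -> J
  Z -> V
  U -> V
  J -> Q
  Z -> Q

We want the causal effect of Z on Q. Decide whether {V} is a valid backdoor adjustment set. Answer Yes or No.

No

Backdoor paths from Z to Q (paths whose first edge points into Z):
  P1: Z <- G -> J -> Q
  P2: Z <- G -> Q
Condition 1 (no descendant of Z in the set): FAILS — V is a descendant of Z.
Condition 2 (every backdoor path blocked by {V}):
  P1: open — no interior node is in the conditioning set.
  P2: open — no interior node is in the conditioning set.
{V} does not satisfy the backdoor criterion.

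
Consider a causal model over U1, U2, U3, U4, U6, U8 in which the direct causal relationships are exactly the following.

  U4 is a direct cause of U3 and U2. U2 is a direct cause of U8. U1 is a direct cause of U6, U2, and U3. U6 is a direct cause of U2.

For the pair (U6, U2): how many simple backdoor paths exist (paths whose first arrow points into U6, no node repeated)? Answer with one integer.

A backdoor path from U6 to U2 is any simple undirected path whose first edge points into U6 (i.e. leaves U6 via a parent).
Parents of U6: {U1}.
Enumerating:
  P1: U6 <- U1 -> U3 <- U4 -> U2
  P2: U6 <- U1 -> U2
That exhausts the simple backdoor paths. Count: 2.

2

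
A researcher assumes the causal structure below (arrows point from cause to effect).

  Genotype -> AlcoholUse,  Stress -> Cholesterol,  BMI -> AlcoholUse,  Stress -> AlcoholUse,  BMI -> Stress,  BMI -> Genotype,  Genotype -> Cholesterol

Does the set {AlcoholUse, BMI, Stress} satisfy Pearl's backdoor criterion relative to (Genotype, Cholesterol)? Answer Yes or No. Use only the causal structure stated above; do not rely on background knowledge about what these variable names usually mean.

No

Backdoor paths from Genotype to Cholesterol (paths whose first edge points into Genotype):
  P1: Genotype <- BMI -> Stress -> Cholesterol
  P2: Genotype <- BMI -> AlcoholUse <- Stress -> Cholesterol
Condition 1 (no descendant of Genotype in the set): FAILS — AlcoholUse is a descendant of Genotype.
Condition 2 (every backdoor path blocked by {AlcoholUse, BMI, Stress}):
  P1: blocked at fork node BMI ∈ conditioning set.
  P2: blocked at fork node BMI ∈ conditioning set.
{AlcoholUse, BMI, Stress} does not satisfy the backdoor criterion.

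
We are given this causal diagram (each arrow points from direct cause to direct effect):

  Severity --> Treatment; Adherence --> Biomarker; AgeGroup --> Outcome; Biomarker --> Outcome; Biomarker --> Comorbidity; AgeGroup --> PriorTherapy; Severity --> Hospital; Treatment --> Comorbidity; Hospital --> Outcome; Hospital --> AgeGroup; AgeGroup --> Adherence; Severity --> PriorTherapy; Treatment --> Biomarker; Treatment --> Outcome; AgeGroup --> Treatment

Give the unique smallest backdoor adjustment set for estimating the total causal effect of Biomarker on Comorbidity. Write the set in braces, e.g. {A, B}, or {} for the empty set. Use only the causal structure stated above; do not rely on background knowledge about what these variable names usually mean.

Variables eligible for adjustment (non-descendants of Biomarker, excluding Biomarker and Comorbidity): {Adherence, AgeGroup, Hospital, PriorTherapy, Severity, Treatment}.
Backdoor paths from Biomarker to Comorbidity:
  P1: Biomarker <- Treatment -> Comorbidity
  P2: Biomarker <- Adherence <- AgeGroup <- Hospital <- Severity -> Treatment -> Comorbidity
  P3: Biomarker <- Adherence <- AgeGroup <- Hospital -> Outcome <- Treatment -> Comorbidity
  P4: Biomarker <- Adherence <- AgeGroup -> PriorTherapy <- Severity -> Hospital -> Outcome <- Treatment -> Comorbidity
  P5: Biomarker <- Adherence <- AgeGroup -> PriorTherapy <- Severity -> Treatment -> Comorbidity
  P6: Biomarker <- Adherence <- AgeGroup -> Treatment -> Comorbidity
  P7: Biomarker <- Adherence <- AgeGroup -> Outcome <- Hospital <- Severity -> Treatment -> Comorbidity
  P8: Biomarker <- Adherence <- AgeGroup -> Outcome <- Treatment -> Comorbidity
The empty set is not sufficient: P1 (Biomarker <- Treatment -> Comorbidity) has no collider blocking it and no conditioned non-collider, so it is open.
Try {Treatment}:
  P1: blocked at fork node Treatment ∈ conditioning set.
  P2: blocked at chain node Treatment ∈ conditioning set.
  P3: blocked at collider Outcome (neither it nor any descendant is in the conditioning set).
  P4: blocked at collider PriorTherapy (neither it nor any descendant is in the conditioning set).
  P5: blocked at collider PriorTherapy (neither it nor any descendant is in the conditioning set).
  P6: blocked at chain node Treatment ∈ conditioning set.
  P7: blocked at collider Outcome (neither it nor any descendant is in the conditioning set).
  P8: blocked at collider Outcome (neither it nor any descendant is in the conditioning set).
{Treatment} contains no descendant of Biomarker and blocks every backdoor path.
No other singleton works — e.g. {Severity} leaves P1 open — so {Treatment} is the unique smallest valid adjustment set.

{Treatment}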